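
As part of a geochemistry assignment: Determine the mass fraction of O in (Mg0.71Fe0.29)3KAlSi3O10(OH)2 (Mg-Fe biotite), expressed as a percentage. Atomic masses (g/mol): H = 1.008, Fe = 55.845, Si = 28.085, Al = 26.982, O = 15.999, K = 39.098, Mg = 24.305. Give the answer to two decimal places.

Molar mass of (Mg0.71Fe0.29)3KAlSi3O10(OH)2: 2.13×24.305 + 0.87×55.845 + 1×39.098 + 1×26.982 + 3×28.085 + 12×15.999 + 2×1.008 = 444.694 g/mol.
Mass of O per formula unit: 12 × 15.999 = 191.988 g.
Weight fraction O = 191.988 / 444.694 = 0.4317.

43.17 wt%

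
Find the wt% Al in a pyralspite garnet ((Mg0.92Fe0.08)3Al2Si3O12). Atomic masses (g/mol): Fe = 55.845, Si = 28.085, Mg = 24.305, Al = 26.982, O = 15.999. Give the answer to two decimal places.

13.14 wt%

Formula mass = 2.76×24.305 + 0.24×55.845 + 2×26.982 + 3×28.085 + 12×15.999 = 410.692 g/mol, of which 53.964 g is Al.
So Al makes up 53.964/410.692 = 0.1314 of the mass, i.e. 13.14%.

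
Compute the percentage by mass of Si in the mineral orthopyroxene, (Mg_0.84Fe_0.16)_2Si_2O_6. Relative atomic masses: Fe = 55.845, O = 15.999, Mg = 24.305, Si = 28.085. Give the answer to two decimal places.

Molar mass of (Mg_0.84Fe_0.16)_2Si_2O_6: 1.68×24.305 + 0.32×55.845 + 2×28.085 + 6×15.999 = 210.867 g/mol.
Mass of Si per formula unit: 2 × 28.085 = 56.170 g.
Weight fraction Si = 56.170 / 210.867 = 0.2664.

26.64 mass %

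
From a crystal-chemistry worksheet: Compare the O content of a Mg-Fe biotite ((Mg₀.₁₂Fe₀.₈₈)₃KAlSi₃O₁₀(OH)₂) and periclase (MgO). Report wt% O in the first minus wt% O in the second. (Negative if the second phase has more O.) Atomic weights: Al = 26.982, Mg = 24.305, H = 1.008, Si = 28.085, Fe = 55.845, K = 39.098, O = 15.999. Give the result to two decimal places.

First mineral: 191.988 g O in 500.520 g formula = 38.36 wt% O.
Second mineral: 15.999 g O in 40.304 g formula = 39.70 wt% O.
38.36% − 39.70% gives a difference of -1.34 percentage points.

-1.34 percentage points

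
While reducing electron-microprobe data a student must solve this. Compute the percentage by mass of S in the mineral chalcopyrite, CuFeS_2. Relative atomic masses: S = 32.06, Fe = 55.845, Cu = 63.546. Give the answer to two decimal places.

34.94 wt%

M(CuFeS_2) = 183.511 g/mol.
S contributes 2 × 32.06 = 64.120 g per mole.
64.120/183.511 = 0.3494 → 34.94%.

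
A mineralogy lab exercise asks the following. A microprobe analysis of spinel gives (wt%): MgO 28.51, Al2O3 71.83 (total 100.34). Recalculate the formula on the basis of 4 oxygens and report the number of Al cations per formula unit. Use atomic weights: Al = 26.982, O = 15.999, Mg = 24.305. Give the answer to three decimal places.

28.51 wt% MgO ÷ 40.304 g/mol = 0.70737 mol, giving 0.70737 Mg and 0.70737 O.
71.83 wt% Al2O3 ÷ 101.961 g/mol = 0.70449 mol, giving 1.40898 Al and 2.11347 O.
Oxygen sums to 2.82084; scaling by 4/2.82084 = 1.41802 puts the formula on 4 O.
Al: 1.40898 × 1.41802 = 1.998 atoms per formula unit.

1.998 Al apfu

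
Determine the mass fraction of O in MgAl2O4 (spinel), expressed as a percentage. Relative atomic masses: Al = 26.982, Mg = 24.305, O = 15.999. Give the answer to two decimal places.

44.98 weight percent

Formula mass = 1·24.305 + 2·26.982 + 4·15.999 = 142.265 g/mol, of which 63.996 g is O.
So O makes up 63.996/142.265 = 0.4498 of the mass, i.e. 44.98%.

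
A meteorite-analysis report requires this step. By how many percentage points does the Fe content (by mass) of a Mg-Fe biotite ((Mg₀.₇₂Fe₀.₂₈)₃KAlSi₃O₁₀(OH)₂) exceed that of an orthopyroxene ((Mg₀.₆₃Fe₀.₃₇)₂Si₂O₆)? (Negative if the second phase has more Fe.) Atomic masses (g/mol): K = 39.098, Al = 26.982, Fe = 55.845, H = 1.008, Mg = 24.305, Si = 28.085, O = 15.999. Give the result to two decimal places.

-7.87 percentage points

Fe in (Mg₀.₇₂Fe₀.₂₈)₃KAlSi₃O₁₀(OH)₂: molar mass 443.748 g/mol; 0.84×55.845 = 46.910 g → 10.57 wt%.
Fe in (Mg₀.₆₃Fe₀.₃₇)₂Si₂O₆: molar mass 224.114 g/mol; 0.74×55.845 = 41.325 g → 18.44 wt%.
Difference = 10.57 − 18.44 = -7.87 percentage points.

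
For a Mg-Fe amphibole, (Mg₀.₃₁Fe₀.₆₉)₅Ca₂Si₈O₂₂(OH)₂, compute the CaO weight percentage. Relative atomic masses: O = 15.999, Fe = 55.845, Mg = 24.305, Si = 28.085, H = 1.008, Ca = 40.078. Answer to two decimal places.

M((Mg₀.₃₁Fe₀.₆₉)₅Ca₂Si₈O₂₂(OH)₂) = 921.166 g/mol; M(CaO) = 56.077 g/mol.
Moles CaO per formula unit = 2 Ca ÷ 1 = 2.0000.
CaO fraction = (2.0000 × 56.077) / 921.166 = 112.154/921.166 = 0.1218.

12.18 wt%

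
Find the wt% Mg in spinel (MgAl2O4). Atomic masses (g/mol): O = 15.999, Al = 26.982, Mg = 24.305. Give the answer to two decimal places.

17.08 weight percent

Formula mass = 1×24.305 + 2×26.982 + 4×15.999 = 142.265 g/mol, of which 24.305 g is Mg.
So Mg makes up 24.305/142.265 = 0.1708 of the mass, i.e. 17.08%.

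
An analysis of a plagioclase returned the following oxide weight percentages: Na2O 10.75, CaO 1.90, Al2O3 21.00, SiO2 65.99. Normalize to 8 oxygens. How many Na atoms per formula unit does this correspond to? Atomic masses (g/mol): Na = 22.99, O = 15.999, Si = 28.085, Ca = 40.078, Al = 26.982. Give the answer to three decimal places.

0.918 Na apfu

Na2O: 10.75/61.979 = 0.17345 mol → 0.34690 mol Na, 0.17345 mol O.
CaO: 1.90/56.077 = 0.03388 mol → 0.03388 mol Ca, 0.03388 mol O.
Al2O3: 21.00/101.961 = 0.20596 mol → 0.41192 mol Al, 0.61788 mol O.
SiO2: 65.99/60.083 = 1.09831 mol → 1.09831 mol Si, 2.19662 mol O.
Total oxygen = 3.02183 mol. Normalization factor = 8/3.02183 = 2.64740.
Na per 8 O = 0.34690 × 2.64740 = 0.918.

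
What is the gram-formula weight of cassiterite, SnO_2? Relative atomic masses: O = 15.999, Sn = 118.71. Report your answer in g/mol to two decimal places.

150.71 g/mol

The formula mass is the sum 1*118.71 + 2*15.999.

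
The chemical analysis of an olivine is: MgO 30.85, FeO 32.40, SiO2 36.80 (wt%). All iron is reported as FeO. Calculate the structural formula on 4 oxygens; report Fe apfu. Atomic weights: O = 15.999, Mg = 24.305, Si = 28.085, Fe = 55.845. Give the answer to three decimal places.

MgO (M=40.304): mol = 0.76543; Mg = 0.76543, O = 0.76543.
FeO (M=71.844): mol = 0.45098; Fe = 0.45098, O = 0.45098.
SiO2 (M=60.083): mol = 0.61249; Si = 0.61249, O = 1.22498.
ΣO = 2.44139; factor = 4/ΣO = 1.63841.
Fe apfu = 0.45098 × 1.63841 = 0.739.

0.739 Fe apfu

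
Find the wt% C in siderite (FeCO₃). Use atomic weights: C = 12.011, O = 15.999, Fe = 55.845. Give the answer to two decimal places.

M(FeCO₃) = 115.853 g/mol.
C contributes 1 × 12.011 = 12.011 g per mole.
12.011/115.853 = 0.1037 → 10.37%.

10.37 mass %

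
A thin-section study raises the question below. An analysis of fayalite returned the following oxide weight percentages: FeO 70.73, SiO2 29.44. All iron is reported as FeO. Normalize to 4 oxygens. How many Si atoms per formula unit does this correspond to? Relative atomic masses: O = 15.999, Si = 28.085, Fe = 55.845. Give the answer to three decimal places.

0.998 Si apfu

FeO: 70.73/71.844 = 0.98449 mol → 0.98449 mol Fe, 0.98449 mol O.
SiO2: 29.44/60.083 = 0.48999 mol → 0.48999 mol Si, 0.97998 mol O.
Total oxygen = 1.96447 mol. Normalization factor = 4/1.96447 = 2.03617.
Si per 4 O = 0.48999 × 2.03617 = 0.998.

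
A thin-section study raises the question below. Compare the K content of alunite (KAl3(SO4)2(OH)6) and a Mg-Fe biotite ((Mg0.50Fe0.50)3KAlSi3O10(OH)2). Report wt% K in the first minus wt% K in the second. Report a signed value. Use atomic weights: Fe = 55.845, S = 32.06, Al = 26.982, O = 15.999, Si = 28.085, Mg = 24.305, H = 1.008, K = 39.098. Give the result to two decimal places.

K in KAl3(SO4)2(OH)6: molar mass 414.198 g/mol; 1×39.098 = 39.098 g → 9.44 wt%.
K in (Mg0.50Fe0.50)3KAlSi3O10(OH)2: molar mass 464.564 g/mol; 1×39.098 = 39.098 g → 8.42 wt%.
Difference = 9.44 − 8.42 = 1.02 percentage points.

1.02 percentage points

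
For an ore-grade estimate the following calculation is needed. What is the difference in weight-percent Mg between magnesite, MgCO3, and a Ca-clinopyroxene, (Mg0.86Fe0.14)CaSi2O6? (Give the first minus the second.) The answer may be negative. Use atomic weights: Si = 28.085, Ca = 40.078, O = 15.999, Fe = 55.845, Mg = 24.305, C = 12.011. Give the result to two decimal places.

First mineral: 24.305 g Mg in 84.313 g formula = 28.83 wt% Mg.
Second mineral: 20.902 g Mg in 220.963 g formula = 9.46 wt% Mg.
28.83% − 9.46% gives a difference of 19.37 percentage points.

19.37 percentage points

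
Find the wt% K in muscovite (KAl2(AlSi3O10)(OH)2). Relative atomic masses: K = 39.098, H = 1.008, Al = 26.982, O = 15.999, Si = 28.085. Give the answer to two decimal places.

9.82 wt%

Molar mass of KAl2(AlSi3O10)(OH)2: 1*39.098 + 3*26.982 + 3*28.085 + 12*15.999 + 2*1.008 = 398.303 g/mol.
Mass of K per formula unit: 1 × 39.098 = 39.098 g.
Weight fraction K = 39.098 / 398.303 = 0.0982.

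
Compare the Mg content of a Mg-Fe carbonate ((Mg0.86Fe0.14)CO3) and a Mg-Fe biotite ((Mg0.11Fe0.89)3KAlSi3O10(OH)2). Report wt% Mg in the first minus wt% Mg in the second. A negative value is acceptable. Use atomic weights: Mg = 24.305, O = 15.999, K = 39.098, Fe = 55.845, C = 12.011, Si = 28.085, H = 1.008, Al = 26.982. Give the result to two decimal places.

M((Mg0.86Fe0.14)CO3) = 88.729 g/mol, so wt% Mg = 20.902/88.729 × 100 = 23.56%.
M((Mg0.11Fe0.89)3KAlSi3O10(OH)2) = 501.466 g/mol, so wt% Mg = 8.021/501.466 × 100 = 1.60%.
23.56 − 1.60 = 21.96 pp.

21.96 percentage points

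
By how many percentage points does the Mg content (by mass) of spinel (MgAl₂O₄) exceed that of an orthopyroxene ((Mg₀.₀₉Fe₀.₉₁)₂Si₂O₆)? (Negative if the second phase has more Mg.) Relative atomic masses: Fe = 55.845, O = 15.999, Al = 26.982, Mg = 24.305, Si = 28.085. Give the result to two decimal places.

Mg in MgAl₂O₄: molar mass 142.265 g/mol; 1×24.305 = 24.305 g → 17.08 wt%.
Mg in (Mg₀.₀₉Fe₀.₉₁)₂Si₂O₆: molar mass 258.177 g/mol; 0.18×24.305 = 4.375 g → 1.69 wt%.
Difference = 17.08 − 1.69 = 15.39 percentage points.

15.39 percentage points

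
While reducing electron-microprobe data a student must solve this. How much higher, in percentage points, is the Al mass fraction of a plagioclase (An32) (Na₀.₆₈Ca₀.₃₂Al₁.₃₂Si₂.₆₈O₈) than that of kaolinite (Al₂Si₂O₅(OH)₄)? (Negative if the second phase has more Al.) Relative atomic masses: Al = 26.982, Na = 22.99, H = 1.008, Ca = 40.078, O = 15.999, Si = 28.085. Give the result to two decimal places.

Al in Na₀.₆₈Ca₀.₃₂Al₁.₃₂Si₂.₆₈O₈: molar mass 267.334 g/mol; 1.32×26.982 = 35.616 g → 13.32 wt%.
Al in Al₂Si₂O₅(OH)₄: molar mass 258.157 g/mol; 2×26.982 = 53.964 g → 20.90 wt%.
Difference = 13.32 − 20.90 = -7.58 percentage points.

-7.58 percentage points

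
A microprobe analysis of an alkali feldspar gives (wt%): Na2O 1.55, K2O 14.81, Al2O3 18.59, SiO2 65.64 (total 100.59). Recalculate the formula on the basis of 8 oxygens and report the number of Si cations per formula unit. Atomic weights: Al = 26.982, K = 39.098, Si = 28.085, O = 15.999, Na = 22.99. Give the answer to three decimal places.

2.999 Si apfu

Na2O: 1.55/61.979 = 0.02501 mol → 0.05002 mol Na, 0.02501 mol O.
K2O: 14.81/94.195 = 0.15723 mol → 0.31446 mol K, 0.15723 mol O.
Al2O3: 18.59/101.961 = 0.18232 mol → 0.36464 mol Al, 0.54696 mol O.
SiO2: 65.64/60.083 = 1.09249 mol → 1.09249 mol Si, 2.18498 mol O.
Total oxygen = 2.91418 mol. Normalization factor = 8/2.91418 = 2.74520.
Si per 8 O = 1.09249 × 2.74520 = 2.999.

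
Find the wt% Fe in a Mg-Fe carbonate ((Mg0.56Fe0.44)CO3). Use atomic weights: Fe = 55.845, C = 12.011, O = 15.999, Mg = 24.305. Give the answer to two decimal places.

25.02 mass %

Formula mass = 0.56×24.305 + 0.44×55.845 + 1×12.011 + 3×15.999 = 98.191 g/mol, of which 24.572 g is Fe.
So Fe makes up 24.572/98.191 = 0.2502 of the mass, i.e. 25.02%.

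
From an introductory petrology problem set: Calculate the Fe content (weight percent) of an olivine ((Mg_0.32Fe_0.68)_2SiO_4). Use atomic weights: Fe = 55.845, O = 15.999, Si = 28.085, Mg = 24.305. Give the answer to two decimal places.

Molar mass of (Mg_0.32Fe_0.68)_2SiO_4: 0.64·24.305 + 1.36·55.845 + 1·28.085 + 4·15.999 = 183.585 g/mol.
Mass of Fe per formula unit: 1.36 × 55.845 = 75.949 g.
Weight fraction Fe = 75.949 / 183.585 = 0.4137.

41.37 weight percent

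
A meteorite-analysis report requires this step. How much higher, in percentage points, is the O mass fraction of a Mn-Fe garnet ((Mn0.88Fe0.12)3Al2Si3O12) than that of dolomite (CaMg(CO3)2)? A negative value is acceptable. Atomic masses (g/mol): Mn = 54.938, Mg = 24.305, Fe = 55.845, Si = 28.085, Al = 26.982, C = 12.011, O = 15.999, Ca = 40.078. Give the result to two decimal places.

M((Mn0.88Fe0.12)3Al2Si3O12) = 495.348 g/mol, so wt% O = 191.988/495.348 × 100 = 38.76%.
M(CaMg(CO3)2) = 184.399 g/mol, so wt% O = 95.994/184.399 × 100 = 52.06%.
38.76 − 52.06 = -13.30 pp.

-13.30 percentage points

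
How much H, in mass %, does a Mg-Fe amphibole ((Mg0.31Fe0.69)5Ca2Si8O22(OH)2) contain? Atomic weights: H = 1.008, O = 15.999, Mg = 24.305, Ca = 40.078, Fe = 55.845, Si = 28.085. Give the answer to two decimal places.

0.22 mass %

M((Mg0.31Fe0.69)5Ca2Si8O22(OH)2) = 921.166 g/mol.
H contributes 2 × 1.008 = 2.016 g per mole.
2.016/921.166 = 0.0022 → 0.22%.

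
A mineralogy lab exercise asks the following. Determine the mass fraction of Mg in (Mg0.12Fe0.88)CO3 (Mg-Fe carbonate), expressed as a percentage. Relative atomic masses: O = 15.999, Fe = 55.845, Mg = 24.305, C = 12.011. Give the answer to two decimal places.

M((Mg0.12Fe0.88)CO3) = 112.068 g/mol.
Mg contributes 0.12 × 24.305 = 2.917 g per mole.
2.917/112.068 = 0.0260 → 2.60%.

2.60 wt%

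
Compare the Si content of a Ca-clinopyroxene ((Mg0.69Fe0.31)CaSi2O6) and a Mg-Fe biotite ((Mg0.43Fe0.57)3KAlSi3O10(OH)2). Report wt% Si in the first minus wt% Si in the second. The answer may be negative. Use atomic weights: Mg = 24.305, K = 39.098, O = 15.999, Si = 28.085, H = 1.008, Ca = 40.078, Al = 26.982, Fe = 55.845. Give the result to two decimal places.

6.94 percentage points

First mineral: 56.170 g Si in 226.324 g formula = 24.82 wt% Si.
Second mineral: 84.255 g Si in 471.187 g formula = 17.88 wt% Si.
24.82% − 17.88% gives a difference of 6.94 percentage points.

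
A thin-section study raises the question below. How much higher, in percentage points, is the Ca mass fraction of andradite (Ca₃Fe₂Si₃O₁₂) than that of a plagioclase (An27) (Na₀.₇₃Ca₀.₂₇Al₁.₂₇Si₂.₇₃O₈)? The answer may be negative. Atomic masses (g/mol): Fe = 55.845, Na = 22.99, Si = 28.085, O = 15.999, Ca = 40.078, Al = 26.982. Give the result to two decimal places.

Ca in Ca₃Fe₂Si₃O₁₂: molar mass 508.167 g/mol; 3×40.078 = 120.234 g → 23.66 wt%.
Ca in Na₀.₇₃Ca₀.₂₇Al₁.₂₇Si₂.₇₃O₈: molar mass 266.535 g/mol; 0.27×40.078 = 10.821 g → 4.06 wt%.
Difference = 23.66 − 4.06 = 19.60 percentage points.

19.60 percentage points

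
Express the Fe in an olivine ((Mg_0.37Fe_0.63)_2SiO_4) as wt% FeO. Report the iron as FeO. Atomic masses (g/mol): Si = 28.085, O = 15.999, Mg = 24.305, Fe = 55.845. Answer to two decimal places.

50.17 wt%

M((Mg_0.37Fe_0.63)_2SiO_4) = 180.431 g/mol; M(FeO) = 71.844 g/mol.
Moles FeO per formula unit = 1.26 Fe ÷ 1 = 1.2600.
FeO fraction = (1.2600 × 71.844) / 180.431 = 90.523/180.431 = 0.5017.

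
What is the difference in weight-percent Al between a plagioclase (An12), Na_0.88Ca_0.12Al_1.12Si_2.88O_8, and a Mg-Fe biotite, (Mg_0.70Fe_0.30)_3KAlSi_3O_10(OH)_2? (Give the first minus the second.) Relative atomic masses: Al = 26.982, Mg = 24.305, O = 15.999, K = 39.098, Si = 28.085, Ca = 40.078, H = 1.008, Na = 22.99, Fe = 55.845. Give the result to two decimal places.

First mineral: 30.220 g Al in 264.137 g formula = 11.44 wt% Al.
Second mineral: 26.982 g Al in 445.640 g formula = 6.05 wt% Al.
11.44% − 6.05% gives a difference of 5.39 percentage points.

5.39 percentage points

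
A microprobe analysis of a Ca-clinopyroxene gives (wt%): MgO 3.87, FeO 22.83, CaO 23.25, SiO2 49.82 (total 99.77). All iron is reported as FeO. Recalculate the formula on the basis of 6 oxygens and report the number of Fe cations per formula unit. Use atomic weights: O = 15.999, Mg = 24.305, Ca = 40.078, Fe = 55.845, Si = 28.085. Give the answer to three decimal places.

MgO: 3.87/40.304 = 0.09602 mol → 0.09602 mol Mg, 0.09602 mol O.
FeO: 22.83/71.844 = 0.31777 mol → 0.31777 mol Fe, 0.31777 mol O.
CaO: 23.25/56.077 = 0.41461 mol → 0.41461 mol Ca, 0.41461 mol O.
SiO2: 49.82/60.083 = 0.82919 mol → 0.82919 mol Si, 1.65838 mol O.
Total oxygen = 2.48678 mol. Normalization factor = 6/2.48678 = 2.41276.
Fe per 6 O = 0.31777 × 2.41276 = 0.767.

0.767 Fe apfu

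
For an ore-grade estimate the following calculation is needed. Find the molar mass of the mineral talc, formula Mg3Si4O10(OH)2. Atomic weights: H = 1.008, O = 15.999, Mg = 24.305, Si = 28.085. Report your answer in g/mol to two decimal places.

379.26 g/mol

The formula mass is the sum 3×24.305 + 4×28.085 + 12×15.999 + 2×1.008.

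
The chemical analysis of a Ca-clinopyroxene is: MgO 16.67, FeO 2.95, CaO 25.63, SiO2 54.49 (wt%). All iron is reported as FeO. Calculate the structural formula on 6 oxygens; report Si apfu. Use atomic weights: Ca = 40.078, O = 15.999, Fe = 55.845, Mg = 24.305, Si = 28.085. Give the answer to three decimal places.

1.996 Si apfu

MgO (M=40.304): mol = 0.41361; Mg = 0.41361, O = 0.41361.
FeO (M=71.844): mol = 0.04106; Fe = 0.04106, O = 0.04106.
CaO (M=56.077): mol = 0.45705; Ca = 0.45705, O = 0.45705.
SiO2 (M=60.083): mol = 0.90691; Si = 0.90691, O = 1.81382.
ΣO = 2.72554; factor = 6/ΣO = 2.20140.
Si apfu = 0.90691 × 2.20140 = 1.996.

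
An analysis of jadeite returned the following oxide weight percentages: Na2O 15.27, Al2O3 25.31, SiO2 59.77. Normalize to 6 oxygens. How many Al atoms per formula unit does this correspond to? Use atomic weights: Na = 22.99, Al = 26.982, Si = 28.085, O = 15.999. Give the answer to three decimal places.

0.999 Al apfu

Na2O: 15.27/61.979 = 0.24637 mol → 0.49274 mol Na, 0.24637 mol O.
Al2O3: 25.31/101.961 = 0.24823 mol → 0.49646 mol Al, 0.74469 mol O.
SiO2: 59.77/60.083 = 0.99479 mol → 0.99479 mol Si, 1.98958 mol O.
Total oxygen = 2.98064 mol. Normalization factor = 6/2.98064 = 2.01299.
Al per 6 O = 0.49646 × 2.01299 = 0.999.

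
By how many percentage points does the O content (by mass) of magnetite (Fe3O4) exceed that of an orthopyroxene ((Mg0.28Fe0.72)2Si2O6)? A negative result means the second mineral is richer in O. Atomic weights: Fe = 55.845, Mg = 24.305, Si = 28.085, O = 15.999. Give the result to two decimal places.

-11.35 percentage points

O in Fe3O4: molar mass 231.531 g/mol; 4×15.999 = 63.996 g → 27.64 wt%.
O in (Mg0.28Fe0.72)2Si2O6: molar mass 246.192 g/mol; 6×15.999 = 95.994 g → 38.99 wt%.
Difference = 27.64 − 38.99 = -11.35 percentage points.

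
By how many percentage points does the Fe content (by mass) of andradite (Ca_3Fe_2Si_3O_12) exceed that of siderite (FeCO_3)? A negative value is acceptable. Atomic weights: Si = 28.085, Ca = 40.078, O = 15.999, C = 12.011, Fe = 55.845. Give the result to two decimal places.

-26.22 percentage points

M(Ca_3Fe_2Si_3O_12) = 508.167 g/mol, so wt% Fe = 111.690/508.167 × 100 = 21.98%.
M(FeCO_3) = 115.853 g/mol, so wt% Fe = 55.845/115.853 × 100 = 48.20%.
21.98 − 48.20 = -26.22 pp.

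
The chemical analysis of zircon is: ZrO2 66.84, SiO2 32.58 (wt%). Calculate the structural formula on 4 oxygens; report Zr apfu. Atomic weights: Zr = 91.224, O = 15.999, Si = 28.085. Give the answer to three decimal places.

1.000 Zr apfu

ZrO2: 66.84/123.222 = 0.54244 mol → 0.54244 mol Zr, 1.08488 mol O.
SiO2: 32.58/60.083 = 0.54225 mol → 0.54225 mol Si, 1.08450 mol O.
Total oxygen = 2.16938 mol. Normalization factor = 4/2.16938 = 1.84384.
Zr per 4 O = 0.54244 × 1.84384 = 1.000.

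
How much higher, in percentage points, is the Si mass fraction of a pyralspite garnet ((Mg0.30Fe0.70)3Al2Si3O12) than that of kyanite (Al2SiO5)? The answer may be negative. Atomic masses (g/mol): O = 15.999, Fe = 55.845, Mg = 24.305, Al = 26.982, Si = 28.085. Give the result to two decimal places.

M((Mg0.30Fe0.70)3Al2Si3O12) = 469.356 g/mol, so wt% Si = 84.255/469.356 × 100 = 17.95%.
M(Al2SiO5) = 162.044 g/mol, so wt% Si = 28.085/162.044 × 100 = 17.33%.
17.95 − 17.33 = 0.62 pp.

0.62 percentage points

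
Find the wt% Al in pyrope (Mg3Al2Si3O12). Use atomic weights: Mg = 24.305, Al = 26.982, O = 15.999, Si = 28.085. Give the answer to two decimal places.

M(Mg3Al2Si3O12) = 403.122 g/mol.
Al contributes 2 × 26.982 = 53.964 g per mole.
53.964/403.122 = 0.1339 → 13.39%.

13.39 weight percent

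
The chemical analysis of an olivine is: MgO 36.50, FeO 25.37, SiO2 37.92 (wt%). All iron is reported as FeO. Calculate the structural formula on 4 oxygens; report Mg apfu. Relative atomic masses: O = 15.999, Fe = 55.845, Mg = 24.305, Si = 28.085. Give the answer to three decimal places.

36.50 wt% MgO ÷ 40.304 g/mol = 0.90562 mol, giving 0.90562 Mg and 0.90562 O.
25.37 wt% FeO ÷ 71.844 g/mol = 0.35313 mol, giving 0.35313 Fe and 0.35313 O.
37.92 wt% SiO2 ÷ 60.083 g/mol = 0.63113 mol, giving 0.63113 Si and 1.26226 O.
Oxygen sums to 2.52101; scaling by 4/2.52101 = 1.58667 puts the formula on 4 O.
Mg: 0.90562 × 1.58667 = 1.437 atoms per formula unit.

1.437 Mg apfu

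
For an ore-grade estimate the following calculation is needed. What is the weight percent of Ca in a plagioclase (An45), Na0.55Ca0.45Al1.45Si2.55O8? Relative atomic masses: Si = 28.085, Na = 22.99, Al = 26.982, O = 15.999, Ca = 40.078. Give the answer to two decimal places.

6.69 wt%

M(Na0.55Ca0.45Al1.45Si2.55O8) = 269.412 g/mol.
Ca contributes 0.45 × 40.078 = 18.035 g per mole.
18.035/269.412 = 0.0669 → 6.69%.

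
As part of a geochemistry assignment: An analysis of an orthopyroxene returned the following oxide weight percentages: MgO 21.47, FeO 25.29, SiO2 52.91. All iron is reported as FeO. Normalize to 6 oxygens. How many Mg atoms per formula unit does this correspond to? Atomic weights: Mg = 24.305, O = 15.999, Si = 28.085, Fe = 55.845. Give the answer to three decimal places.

MgO: 21.47/40.304 = 0.53270 mol → 0.53270 mol Mg, 0.53270 mol O.
FeO: 25.29/71.844 = 0.35201 mol → 0.35201 mol Fe, 0.35201 mol O.
SiO2: 52.91/60.083 = 0.88062 mol → 0.88062 mol Si, 1.76124 mol O.
Total oxygen = 2.64595 mol. Normalization factor = 6/2.64595 = 2.26762.
Mg per 6 O = 0.53270 × 2.26762 = 1.208.

1.208 Mg apfu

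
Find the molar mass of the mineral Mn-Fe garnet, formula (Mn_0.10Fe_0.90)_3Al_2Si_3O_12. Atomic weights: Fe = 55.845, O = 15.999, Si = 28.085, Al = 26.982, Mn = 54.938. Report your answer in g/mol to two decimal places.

The formula mass is the sum 0.30·54.938 + 2.70·55.845 + 2·26.982 + 3·28.085 + 12·15.999.

497.47 g/mol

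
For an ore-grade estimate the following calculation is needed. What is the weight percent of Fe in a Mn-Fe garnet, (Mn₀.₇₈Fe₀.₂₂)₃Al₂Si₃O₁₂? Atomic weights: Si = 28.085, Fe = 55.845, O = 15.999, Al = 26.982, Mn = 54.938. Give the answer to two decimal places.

Molar mass of (Mn₀.₇₈Fe₀.₂₂)₃Al₂Si₃O₁₂: 2.34·54.938 + 0.66·55.845 + 2·26.982 + 3·28.085 + 12·15.999 = 495.620 g/mol.
Mass of Fe per formula unit: 0.66 × 55.845 = 36.858 g.
Weight fraction Fe = 36.858 / 495.620 = 0.0744.

7.44 mass %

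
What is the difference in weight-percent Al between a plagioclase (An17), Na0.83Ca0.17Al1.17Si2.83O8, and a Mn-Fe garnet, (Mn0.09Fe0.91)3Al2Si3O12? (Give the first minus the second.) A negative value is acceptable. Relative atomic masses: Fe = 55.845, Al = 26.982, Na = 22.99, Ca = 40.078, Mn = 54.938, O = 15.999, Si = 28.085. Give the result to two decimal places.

First mineral: 31.569 g Al in 264.936 g formula = 11.92 wt% Al.
Second mineral: 53.964 g Al in 497.497 g formula = 10.85 wt% Al.
11.92% − 10.85% gives a difference of 1.07 percentage points.

1.07 percentage points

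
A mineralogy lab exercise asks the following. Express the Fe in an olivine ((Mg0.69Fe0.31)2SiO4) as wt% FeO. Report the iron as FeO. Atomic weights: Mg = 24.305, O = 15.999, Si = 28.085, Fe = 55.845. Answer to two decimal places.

M((Mg0.69Fe0.31)2SiO4) = 160.246 g/mol; M(FeO) = 71.844 g/mol.
Moles FeO per formula unit = 0.62 Fe ÷ 1 = 0.6200.
FeO fraction = (0.6200 × 71.844) / 160.246 = 44.543/160.246 = 0.2780.

27.80 wt%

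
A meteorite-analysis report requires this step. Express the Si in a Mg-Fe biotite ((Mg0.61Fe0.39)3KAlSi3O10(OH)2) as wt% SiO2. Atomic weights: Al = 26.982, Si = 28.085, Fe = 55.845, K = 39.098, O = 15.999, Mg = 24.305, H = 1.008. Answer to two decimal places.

39.69 wt%

Formula mass = 454.156 g/mol.
3 Si → 3.0000 mol SiO2 per formula unit; M(SiO2) = 60.083, so SiO2 mass = 180.249 g.
180.249/454.156 × 100 = 39.69 wt%.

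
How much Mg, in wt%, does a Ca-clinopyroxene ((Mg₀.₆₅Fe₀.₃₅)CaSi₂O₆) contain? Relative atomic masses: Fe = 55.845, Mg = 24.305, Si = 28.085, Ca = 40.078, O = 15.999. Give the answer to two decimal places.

6.94 wt%

Molar mass of (Mg₀.₆₅Fe₀.₃₅)CaSi₂O₆: 0.65*24.305 + 0.35*55.845 + 1*40.078 + 2*28.085 + 6*15.999 = 227.586 g/mol.
Mass of Mg per formula unit: 0.65 × 24.305 = 15.798 g.
Weight fraction Mg = 15.798 / 227.586 = 0.0694.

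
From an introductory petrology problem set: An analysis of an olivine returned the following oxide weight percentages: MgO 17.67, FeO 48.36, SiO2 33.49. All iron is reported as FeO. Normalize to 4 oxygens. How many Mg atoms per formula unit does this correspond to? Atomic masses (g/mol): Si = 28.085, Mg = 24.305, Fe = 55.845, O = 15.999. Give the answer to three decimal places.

17.67 wt% MgO ÷ 40.304 g/mol = 0.43842 mol, giving 0.43842 Mg and 0.43842 O.
48.36 wt% FeO ÷ 71.844 g/mol = 0.67313 mol, giving 0.67313 Fe and 0.67313 O.
33.49 wt% SiO2 ÷ 60.083 g/mol = 0.55740 mol, giving 0.55740 Si and 1.11480 O.
Oxygen sums to 2.22635; scaling by 4/2.22635 = 1.79666 puts the formula on 4 O.
Mg: 0.43842 × 1.79666 = 0.788 atoms per formula unit.

0.788 Mg apfu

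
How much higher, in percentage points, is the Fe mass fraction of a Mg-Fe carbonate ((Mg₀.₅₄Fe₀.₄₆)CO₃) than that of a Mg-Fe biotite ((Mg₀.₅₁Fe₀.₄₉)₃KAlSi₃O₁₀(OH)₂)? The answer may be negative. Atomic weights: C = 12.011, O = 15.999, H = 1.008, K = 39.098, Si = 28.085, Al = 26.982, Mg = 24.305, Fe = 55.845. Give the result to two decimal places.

8.29 percentage points

First mineral: 25.689 g Fe in 98.821 g formula = 26.00 wt% Fe.
Second mineral: 82.092 g Fe in 463.618 g formula = 17.71 wt% Fe.
26.00% − 17.71% gives a difference of 8.29 percentage points.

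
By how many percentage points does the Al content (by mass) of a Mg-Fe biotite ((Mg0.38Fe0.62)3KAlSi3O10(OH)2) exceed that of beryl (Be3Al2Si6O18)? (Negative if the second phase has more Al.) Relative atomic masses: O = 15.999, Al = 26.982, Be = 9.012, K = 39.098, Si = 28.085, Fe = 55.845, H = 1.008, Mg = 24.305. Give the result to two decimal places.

M((Mg0.38Fe0.62)3KAlSi3O10(OH)2) = 475.918 g/mol, so wt% Al = 26.982/475.918 × 100 = 5.67%.
M(Be3Al2Si6O18) = 537.492 g/mol, so wt% Al = 53.964/537.492 × 100 = 10.04%.
5.67 − 10.04 = -4.37 pp.

-4.37 percentage points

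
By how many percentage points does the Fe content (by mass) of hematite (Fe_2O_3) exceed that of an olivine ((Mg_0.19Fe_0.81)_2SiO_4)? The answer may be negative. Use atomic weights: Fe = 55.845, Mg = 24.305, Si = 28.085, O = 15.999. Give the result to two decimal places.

Fe in Fe_2O_3: molar mass 159.687 g/mol; 2×55.845 = 111.690 g → 69.94 wt%.
Fe in (Mg_0.19Fe_0.81)_2SiO_4: molar mass 191.786 g/mol; 1.62×55.845 = 90.469 g → 47.17 wt%.
Difference = 69.94 − 47.17 = 22.77 percentage points.

22.77 percentage points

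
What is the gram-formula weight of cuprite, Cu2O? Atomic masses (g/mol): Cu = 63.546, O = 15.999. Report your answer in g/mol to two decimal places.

143.09 g/mol

The formula mass is the sum 2×63.546 + 1×15.999.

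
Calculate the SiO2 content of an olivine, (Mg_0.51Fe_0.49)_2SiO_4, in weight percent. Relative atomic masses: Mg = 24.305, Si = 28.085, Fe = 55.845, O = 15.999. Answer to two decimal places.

M((Mg_0.51Fe_0.49)_2SiO_4) = 171.600 g/mol; M(SiO2) = 60.083 g/mol.
Moles SiO2 per formula unit = 1 Si ÷ 1 = 1.0000.
SiO2 fraction = (1.0000 × 60.083) / 171.600 = 60.083/171.600 = 0.3501.

35.01 wt%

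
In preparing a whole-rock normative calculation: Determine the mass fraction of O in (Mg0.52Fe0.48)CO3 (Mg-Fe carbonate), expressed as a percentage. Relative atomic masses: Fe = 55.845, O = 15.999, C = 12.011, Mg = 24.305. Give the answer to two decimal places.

Formula mass = 0.52·24.305 + 0.48·55.845 + 1·12.011 + 3·15.999 = 99.452 g/mol, of which 47.997 g is O.
So O makes up 47.997/99.452 = 0.4826 of the mass, i.e. 48.26%.

48.26 mass %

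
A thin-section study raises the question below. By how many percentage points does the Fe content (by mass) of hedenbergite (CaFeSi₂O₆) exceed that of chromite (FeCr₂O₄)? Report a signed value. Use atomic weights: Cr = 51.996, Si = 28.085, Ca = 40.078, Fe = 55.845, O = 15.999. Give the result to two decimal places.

Fe in CaFeSi₂O₆: molar mass 248.087 g/mol; 1×55.845 = 55.845 g → 22.51 wt%.
Fe in FeCr₂O₄: molar mass 223.833 g/mol; 1×55.845 = 55.845 g → 24.95 wt%.
Difference = 22.51 − 24.95 = -2.44 percentage points.

-2.44 percentage points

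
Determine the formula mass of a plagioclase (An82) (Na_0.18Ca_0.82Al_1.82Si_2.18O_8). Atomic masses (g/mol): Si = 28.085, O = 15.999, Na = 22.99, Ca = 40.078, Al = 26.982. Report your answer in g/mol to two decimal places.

275.33 g/mol

M = 0.18*22.99 + 0.82*40.078 + 1.82*26.982 + 2.18*28.085 + 8*15.999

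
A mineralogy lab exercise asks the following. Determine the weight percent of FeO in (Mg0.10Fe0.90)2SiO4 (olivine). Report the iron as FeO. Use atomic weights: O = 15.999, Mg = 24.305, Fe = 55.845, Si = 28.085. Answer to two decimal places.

65.49 wt%

M((Mg0.10Fe0.90)2SiO4) = 197.463 g/mol; M(FeO) = 71.844 g/mol.
Moles FeO per formula unit = 1.80 Fe ÷ 1 = 1.8000.
FeO fraction = (1.8000 × 71.844) / 197.463 = 129.319/197.463 = 0.6549.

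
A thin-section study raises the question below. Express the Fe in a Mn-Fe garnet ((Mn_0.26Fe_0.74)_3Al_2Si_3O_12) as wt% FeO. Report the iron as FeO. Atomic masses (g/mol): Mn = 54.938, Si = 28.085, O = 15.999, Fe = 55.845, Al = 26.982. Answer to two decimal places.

32.09 wt%

M((Mn_0.26Fe_0.74)_3Al_2Si_3O_12) = 497.035 g/mol; M(FeO) = 71.844 g/mol.
Moles FeO per formula unit = 2.22 Fe ÷ 1 = 2.2200.
FeO fraction = (2.2200 × 71.844) / 497.035 = 159.494/497.035 = 0.3209.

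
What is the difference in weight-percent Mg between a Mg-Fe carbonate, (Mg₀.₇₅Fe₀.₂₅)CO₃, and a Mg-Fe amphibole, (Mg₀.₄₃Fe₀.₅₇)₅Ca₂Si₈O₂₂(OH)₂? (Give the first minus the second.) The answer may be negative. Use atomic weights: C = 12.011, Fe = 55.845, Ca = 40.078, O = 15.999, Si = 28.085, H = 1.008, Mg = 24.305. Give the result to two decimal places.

M((Mg₀.₇₅Fe₀.₂₅)CO₃) = 92.198 g/mol, so wt% Mg = 18.229/92.198 × 100 = 19.77%.
M((Mg₀.₄₃Fe₀.₅₇)₅Ca₂Si₈O₂₂(OH)₂) = 902.242 g/mol, so wt% Mg = 52.256/902.242 × 100 = 5.79%.
19.77 − 5.79 = 13.98 pp.

13.98 percentage points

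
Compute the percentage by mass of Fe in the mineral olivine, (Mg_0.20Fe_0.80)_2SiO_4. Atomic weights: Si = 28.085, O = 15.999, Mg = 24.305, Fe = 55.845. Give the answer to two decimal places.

46.74 mass %

Molar mass of (Mg_0.20Fe_0.80)_2SiO_4: 0.40*24.305 + 1.60*55.845 + 1*28.085 + 4*15.999 = 191.155 g/mol.
Mass of Fe per formula unit: 1.60 × 55.845 = 89.352 g.
Weight fraction Fe = 89.352 / 191.155 = 0.4674.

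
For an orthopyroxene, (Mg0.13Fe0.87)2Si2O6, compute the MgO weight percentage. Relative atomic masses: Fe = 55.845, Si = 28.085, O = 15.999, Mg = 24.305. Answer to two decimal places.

Molar mass of (Mg0.13Fe0.87)2Si2O6 = 0.26·24.305 + 1.74·55.845 + 2·28.085 + 6·15.999 = 255.654 g/mol.
Each formula unit contains 0.26 Mg, equivalent to 0.26/1 = 0.2600 mol MgO.
M(MgO) = 1×24.305 + 1×15.999 = 40.304 g/mol.
Mass of MgO per formula unit = 0.2600 × 40.304 = 10.479 g.
MgO wt% = 10.479 / 255.654 × 100 = 4.10%.

4.10 wt%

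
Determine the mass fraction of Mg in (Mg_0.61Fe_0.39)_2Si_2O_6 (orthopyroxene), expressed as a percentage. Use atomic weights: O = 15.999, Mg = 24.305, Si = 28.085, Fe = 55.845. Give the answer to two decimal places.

Molar mass of (Mg_0.61Fe_0.39)_2Si_2O_6: 1.22*24.305 + 0.78*55.845 + 2*28.085 + 6*15.999 = 225.375 g/mol.
Mass of Mg per formula unit: 1.22 × 24.305 = 29.652 g.
Weight fraction Mg = 29.652 / 225.375 = 0.1316.

13.16 mass %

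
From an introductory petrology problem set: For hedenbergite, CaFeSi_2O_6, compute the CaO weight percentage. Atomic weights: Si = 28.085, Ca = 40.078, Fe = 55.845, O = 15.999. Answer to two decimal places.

22.60 wt%

Formula mass = 248.087 g/mol.
1 Ca → 1.0000 mol CaO per formula unit; M(CaO) = 56.077, so CaO mass = 56.077 g.
56.077/248.087 × 100 = 22.60 wt%.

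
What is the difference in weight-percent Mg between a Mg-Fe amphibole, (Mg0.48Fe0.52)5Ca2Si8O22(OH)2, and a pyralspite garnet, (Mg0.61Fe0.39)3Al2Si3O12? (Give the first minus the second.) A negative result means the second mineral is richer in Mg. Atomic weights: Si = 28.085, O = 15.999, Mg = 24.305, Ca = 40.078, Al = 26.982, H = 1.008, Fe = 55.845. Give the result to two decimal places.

Mg in (Mg0.48Fe0.52)5Ca2Si8O22(OH)2: molar mass 894.357 g/mol; 2.40×24.305 = 58.332 g → 6.52 wt%.
Mg in (Mg0.61Fe0.39)3Al2Si3O12: molar mass 440.024 g/mol; 1.83×24.305 = 44.478 g → 10.11 wt%.
Difference = 6.52 − 10.11 = -3.59 percentage points.

-3.59 percentage points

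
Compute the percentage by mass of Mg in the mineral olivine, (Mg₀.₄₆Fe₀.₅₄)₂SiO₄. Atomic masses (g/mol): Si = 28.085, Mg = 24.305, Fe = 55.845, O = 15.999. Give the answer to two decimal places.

Molar mass of (Mg₀.₄₆Fe₀.₅₄)₂SiO₄: 0.92·24.305 + 1.08·55.845 + 1·28.085 + 4·15.999 = 174.754 g/mol.
Mass of Mg per formula unit: 0.92 × 24.305 = 22.361 g.
Weight fraction Mg = 22.361 / 174.754 = 0.1280.

12.80 mass %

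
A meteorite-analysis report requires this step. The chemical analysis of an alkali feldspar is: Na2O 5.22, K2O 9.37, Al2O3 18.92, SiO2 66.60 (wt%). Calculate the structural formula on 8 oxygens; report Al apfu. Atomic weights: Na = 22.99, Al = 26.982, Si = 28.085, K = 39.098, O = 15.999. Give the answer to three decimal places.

Na2O: 5.22/61.979 = 0.08422 mol → 0.16844 mol Na, 0.08422 mol O.
K2O: 9.37/94.195 = 0.09947 mol → 0.19894 mol K, 0.09947 mol O.
Al2O3: 18.92/101.961 = 0.18556 mol → 0.37112 mol Al, 0.55668 mol O.
SiO2: 66.60/60.083 = 1.10847 mol → 1.10847 mol Si, 2.21694 mol O.
Total oxygen = 2.95731 mol. Normalization factor = 8/2.95731 = 2.70516.
Al per 8 O = 0.37112 × 2.70516 = 1.004.

1.004 Al apfu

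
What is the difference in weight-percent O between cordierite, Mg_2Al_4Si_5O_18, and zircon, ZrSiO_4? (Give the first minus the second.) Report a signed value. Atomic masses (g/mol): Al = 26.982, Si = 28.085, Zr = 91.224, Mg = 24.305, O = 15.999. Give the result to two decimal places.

M(Mg_2Al_4Si_5O_18) = 584.945 g/mol, so wt% O = 287.982/584.945 × 100 = 49.23%.
M(ZrSiO_4) = 183.305 g/mol, so wt% O = 63.996/183.305 × 100 = 34.91%.
49.23 − 34.91 = 14.32 pp.

14.32 percentage points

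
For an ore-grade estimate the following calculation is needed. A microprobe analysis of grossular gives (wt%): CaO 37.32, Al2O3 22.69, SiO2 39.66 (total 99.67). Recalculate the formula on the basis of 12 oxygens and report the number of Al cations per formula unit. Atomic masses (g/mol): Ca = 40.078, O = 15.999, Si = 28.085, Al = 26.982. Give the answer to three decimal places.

2.013 Al apfu

CaO (M=56.077): mol = 0.66551; Ca = 0.66551, O = 0.66551.
Al2O3 (M=101.961): mol = 0.22254; Al = 0.44508, O = 0.66762.
SiO2 (M=60.083): mol = 0.66009; Si = 0.66009, O = 1.32018.
ΣO = 2.65331; factor = 12/ΣO = 4.52265.
Al apfu = 0.44508 × 4.52265 = 2.013.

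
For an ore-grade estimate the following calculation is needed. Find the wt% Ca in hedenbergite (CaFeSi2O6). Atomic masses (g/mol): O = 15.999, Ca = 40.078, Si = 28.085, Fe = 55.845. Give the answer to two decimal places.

Formula mass = 1*40.078 + 1*55.845 + 2*28.085 + 6*15.999 = 248.087 g/mol, of which 40.078 g is Ca.
So Ca makes up 40.078/248.087 = 0.1615 of the mass, i.e. 16.15%.

16.15 mass %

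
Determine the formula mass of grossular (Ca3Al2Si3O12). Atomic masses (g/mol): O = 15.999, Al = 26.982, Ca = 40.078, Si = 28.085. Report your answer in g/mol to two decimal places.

The formula mass is the sum 3(40.078) + 2(26.982) + 3(28.085) + 12(15.999).

450.44 g/mol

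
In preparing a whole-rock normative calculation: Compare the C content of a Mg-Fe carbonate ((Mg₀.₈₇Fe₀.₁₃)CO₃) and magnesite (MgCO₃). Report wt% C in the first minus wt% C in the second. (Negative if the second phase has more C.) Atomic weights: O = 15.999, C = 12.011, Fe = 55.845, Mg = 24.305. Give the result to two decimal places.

-0.66 percentage points

M((Mg₀.₈₇Fe₀.₁₃)CO₃) = 88.413 g/mol, so wt% C = 12.011/88.413 × 100 = 13.59%.
M(MgCO₃) = 84.313 g/mol, so wt% C = 12.011/84.313 × 100 = 14.25%.
13.59 − 14.25 = -0.66 pp.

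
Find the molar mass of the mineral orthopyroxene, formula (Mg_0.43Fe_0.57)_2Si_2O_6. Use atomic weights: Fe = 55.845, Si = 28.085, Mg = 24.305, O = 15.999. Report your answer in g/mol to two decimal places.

The formula mass is the sum 0.86×24.305 + 1.14×55.845 + 2×28.085 + 6×15.999.

236.73 g/mol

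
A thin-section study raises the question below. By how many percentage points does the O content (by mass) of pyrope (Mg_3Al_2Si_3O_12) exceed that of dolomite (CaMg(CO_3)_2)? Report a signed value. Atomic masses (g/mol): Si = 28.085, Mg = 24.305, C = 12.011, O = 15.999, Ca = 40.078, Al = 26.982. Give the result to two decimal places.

-4.43 percentage points

M(Mg_3Al_2Si_3O_12) = 403.122 g/mol, so wt% O = 191.988/403.122 × 100 = 47.63%.
M(CaMg(CO_3)_2) = 184.399 g/mol, so wt% O = 95.994/184.399 × 100 = 52.06%.
47.63 − 52.06 = -4.43 pp.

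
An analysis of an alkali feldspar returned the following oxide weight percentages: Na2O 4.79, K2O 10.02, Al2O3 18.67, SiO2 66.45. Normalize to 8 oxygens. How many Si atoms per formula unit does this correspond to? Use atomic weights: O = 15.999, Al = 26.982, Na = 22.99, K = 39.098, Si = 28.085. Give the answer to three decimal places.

3.004 Si apfu

Na2O: 4.79/61.979 = 0.07728 mol → 0.15456 mol Na, 0.07728 mol O.
K2O: 10.02/94.195 = 0.10638 mol → 0.21276 mol K, 0.10638 mol O.
Al2O3: 18.67/101.961 = 0.18311 mol → 0.36622 mol Al, 0.54933 mol O.
SiO2: 66.45/60.083 = 1.10597 mol → 1.10597 mol Si, 2.21194 mol O.
Total oxygen = 2.94493 mol. Normalization factor = 8/2.94493 = 2.71653.
Si per 8 O = 1.10597 × 2.71653 = 3.004.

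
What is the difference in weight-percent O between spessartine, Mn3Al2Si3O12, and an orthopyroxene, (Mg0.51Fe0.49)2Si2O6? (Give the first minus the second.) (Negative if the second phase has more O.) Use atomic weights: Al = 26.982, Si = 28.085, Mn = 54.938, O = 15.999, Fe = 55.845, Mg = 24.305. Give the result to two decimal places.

O in Mn3Al2Si3O12: molar mass 495.021 g/mol; 12×15.999 = 191.988 g → 38.78 wt%.
O in (Mg0.51Fe0.49)2Si2O6: molar mass 231.683 g/mol; 6×15.999 = 95.994 g → 41.43 wt%.
Difference = 38.78 − 41.43 = -2.65 percentage points.

-2.65 percentage points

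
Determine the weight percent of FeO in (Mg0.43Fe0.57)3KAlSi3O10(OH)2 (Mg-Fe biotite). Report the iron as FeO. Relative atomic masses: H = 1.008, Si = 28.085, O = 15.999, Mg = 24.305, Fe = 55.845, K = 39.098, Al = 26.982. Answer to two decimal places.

M((Mg0.43Fe0.57)3KAlSi3O10(OH)2) = 471.187 g/mol; M(FeO) = 71.844 g/mol.
Moles FeO per formula unit = 1.71 Fe ÷ 1 = 1.7100.
FeO fraction = (1.7100 × 71.844) / 471.187 = 122.853/471.187 = 0.2607.

26.07 wt%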